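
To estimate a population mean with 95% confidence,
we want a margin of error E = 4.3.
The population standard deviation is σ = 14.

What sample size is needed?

z_0.025 = 1.960
n = (z×σ/E)² = (1.960×14/4.3)²
n = 40.7222
Round up: n = 41

Answer: n = 41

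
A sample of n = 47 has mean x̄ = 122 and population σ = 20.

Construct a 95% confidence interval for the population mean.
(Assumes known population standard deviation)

Confidence level: 95%, α = 0.05
z_0.025 = 1.960
SE = σ/√n = 20/√47 = 2.9173
Margin of error = 1.960 × 2.9173 = 5.7179
CI: x̄ ± margin = 122 ± 5.7179
CI: (116.2821, 127.7179)

Answer: (116.2821, 127.7179)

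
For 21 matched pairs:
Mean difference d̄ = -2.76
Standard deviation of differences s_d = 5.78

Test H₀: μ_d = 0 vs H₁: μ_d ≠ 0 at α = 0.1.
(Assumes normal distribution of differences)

df = n - 1 = 20
SE = s_d/√n = 5.78/√21 = 1.2613
t = d̄/SE = -2.76/1.2613 = -2.1882
Critical value: t_{0.05,20} = ±1.725
p-value ≈ 0.0407
Decision: reject H₀

Answer: t = -2.1882, reject H₀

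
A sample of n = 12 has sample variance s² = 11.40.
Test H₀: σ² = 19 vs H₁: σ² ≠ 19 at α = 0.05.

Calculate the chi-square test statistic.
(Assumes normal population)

df = n - 1 = 11
χ² = (n-1)s²/σ₀² = 11×11.40/19 = 6.6000
Critical values: χ²_{0.975,11} = 3.816, χ²_{0.025,11} = 21.920
Rejection region: χ² < 3.816 or χ² > 21.920
Decision: fail to reject H₀

Answer: χ² = 6.6000, fail to reject H₀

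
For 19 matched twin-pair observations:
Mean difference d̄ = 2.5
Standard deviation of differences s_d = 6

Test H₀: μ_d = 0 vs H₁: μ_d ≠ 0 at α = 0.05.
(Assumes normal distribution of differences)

Answer: t = 1.8162, fail to reject H₀

Derivation:
df = n - 1 = 18
SE = s_d/√n = 6/√19 = 1.3765
t = d̄/SE = 2.5/1.3765 = 1.8162
Critical value: t_{0.025,18} = ±2.101
p-value ≈ 0.0860
Decision: fail to reject H₀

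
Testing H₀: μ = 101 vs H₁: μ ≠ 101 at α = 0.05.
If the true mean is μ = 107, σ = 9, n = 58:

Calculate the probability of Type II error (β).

Answer: β ≈ 0.0009

Derivation:
SE = σ/√n = 9/√58 = 1.1818
Critical values: μ₀ ± z_0.025×SE = 101 ± 1.960×1.1818
Acceptance region: (98.6837, 103.3163)
Under H₁ (μ = 107): z_high = (103.3163 - 107)/1.1818 = -3.1170, z_low = (98.6837 - 107)/1.1818 = -7.0370
β = P(not reject | H₁) = Φ(-3.1170) - Φ(-7.0370) ≈ 0.0009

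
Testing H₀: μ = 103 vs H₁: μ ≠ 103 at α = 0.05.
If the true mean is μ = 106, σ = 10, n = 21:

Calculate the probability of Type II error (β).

SE = σ/√n = 10/√21 = 2.1822
Critical values: μ₀ ± z_0.025×SE = 103 ± 1.960×2.1822
Acceptance region: (98.7229, 107.2771)
Under H₁ (μ = 106): z_high = (107.2771 - 106)/2.1822 = 0.5852, z_low = (98.7229 - 106)/2.1822 = -3.3348
β = P(not reject | H₁) = Φ(0.5852) - Φ(-3.3348) ≈ 0.7204

Answer: β ≈ 0.7204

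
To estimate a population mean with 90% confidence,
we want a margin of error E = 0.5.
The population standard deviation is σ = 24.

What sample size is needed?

Answer: n = 6235

Derivation:
z_0.05 = 1.645
n = (z×σ/E)² = (1.645×24/0.5)²
n = 6234.6816
Round up: n = 6235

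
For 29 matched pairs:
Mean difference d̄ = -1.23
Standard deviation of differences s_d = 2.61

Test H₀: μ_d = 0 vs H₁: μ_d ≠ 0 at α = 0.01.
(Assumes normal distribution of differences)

Answer: t = -2.5377, fail to reject H₀

Derivation:
df = n - 1 = 28
SE = s_d/√n = 2.61/√29 = 0.4847
t = d̄/SE = -1.23/0.4847 = -2.5377
Critical value: t_{0.005,28} = ±2.763
p-value ≈ 0.0170
Decision: fail to reject H₀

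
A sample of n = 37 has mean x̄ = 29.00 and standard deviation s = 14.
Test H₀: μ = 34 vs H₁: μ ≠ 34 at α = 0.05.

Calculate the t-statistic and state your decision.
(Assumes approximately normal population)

df = n - 1 = 36
SE = s/√n = 14/√37 = 2.3016
t = (x̄ - μ₀)/SE = (29.00 - 34)/2.3016 = -2.1724
Critical value: t_{0.025,36} = ±2.028
p-value ≈ 0.0365
Decision: reject H₀

Answer: t = -2.1724, reject H₀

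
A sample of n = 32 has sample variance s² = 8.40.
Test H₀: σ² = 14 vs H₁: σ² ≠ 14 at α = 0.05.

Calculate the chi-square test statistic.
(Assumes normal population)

df = n - 1 = 31
χ² = (n-1)s²/σ₀² = 31×8.40/14 = 18.6000
Critical values: χ²_{0.975,31} = 17.539, χ²_{0.025,31} = 48.232
Rejection region: χ² < 17.539 or χ² > 48.232
Decision: fail to reject H₀

Answer: χ² = 18.6000, fail to reject H₀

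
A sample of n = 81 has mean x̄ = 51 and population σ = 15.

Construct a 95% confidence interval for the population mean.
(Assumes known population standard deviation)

Confidence level: 95%, α = 0.05
z_0.025 = 1.960
SE = σ/√n = 15/√81 = 1.6667
Margin of error = 1.960 × 1.6667 = 3.2667
CI: x̄ ± margin = 51 ± 3.2667
CI: (47.7333, 54.2667)

Answer: (47.7333, 54.2667)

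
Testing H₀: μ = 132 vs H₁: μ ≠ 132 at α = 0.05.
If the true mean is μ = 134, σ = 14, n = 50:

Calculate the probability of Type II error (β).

SE = σ/√n = 14/√50 = 1.9799
Critical values: μ₀ ± z_0.025×SE = 132 ± 1.960×1.9799
Acceptance region: (128.1194, 135.8806)
Under H₁ (μ = 134): z_high = (135.8806 - 134)/1.9799 = 0.9498, z_low = (128.1194 - 134)/1.9799 = -2.9702
β = P(not reject | H₁) = Φ(0.9498) - Φ(-2.9702) ≈ 0.8274

Answer: β ≈ 0.8274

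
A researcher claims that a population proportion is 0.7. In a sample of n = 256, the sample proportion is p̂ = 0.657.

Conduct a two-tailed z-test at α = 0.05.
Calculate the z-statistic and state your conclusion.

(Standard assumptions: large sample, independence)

H₀: p = 0.7, H₁: p ≠ 0.7
Standard error: SE = √(p₀(1-p₀)/n) = √(0.7×0.3/256) = 0.028641
z-statistic: z = (p̂ - p₀)/SE = (0.657 - 0.7)/0.028641 = -1.5013
Critical value: z_0.025 = ±1.960
p-value = 0.1333
Decision: fail to reject H₀ at α = 0.05

Answer: z = -1.5013, fail to reject H₀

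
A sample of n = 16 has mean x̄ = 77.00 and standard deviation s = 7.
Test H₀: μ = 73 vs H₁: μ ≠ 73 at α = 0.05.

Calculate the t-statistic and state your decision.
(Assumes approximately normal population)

df = n - 1 = 15
SE = s/√n = 7/√16 = 1.7500
t = (x̄ - μ₀)/SE = (77.00 - 73)/1.7500 = 2.2857
Critical value: t_{0.025,15} = ±2.131
p-value ≈ 0.0372
Decision: reject H₀

Answer: t = 2.2857, reject H₀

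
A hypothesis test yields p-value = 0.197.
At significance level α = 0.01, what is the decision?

Answer: fail to reject H₀

Derivation:
Compare p-value to α:
0.197 ≥ 0.01
Decision: fail to reject H₀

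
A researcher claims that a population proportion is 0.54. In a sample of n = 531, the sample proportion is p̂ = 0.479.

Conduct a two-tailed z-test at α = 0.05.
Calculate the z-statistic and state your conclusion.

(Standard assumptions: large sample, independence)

Answer: z = -2.8203, reject H₀

Derivation:
H₀: p = 0.54, H₁: p ≠ 0.54
Standard error: SE = √(p₀(1-p₀)/n) = √(0.54×0.46/531) = 0.021629
z-statistic: z = (p̂ - p₀)/SE = (0.479 - 0.54)/0.021629 = -2.8203
Critical value: z_0.025 = ±1.960
p-value = 0.0048
Decision: reject H₀ at α = 0.05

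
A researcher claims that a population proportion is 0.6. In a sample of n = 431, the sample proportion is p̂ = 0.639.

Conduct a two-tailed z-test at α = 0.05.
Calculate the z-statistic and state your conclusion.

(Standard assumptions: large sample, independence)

H₀: p = 0.6, H₁: p ≠ 0.6
Standard error: SE = √(p₀(1-p₀)/n) = √(0.6×0.4/431) = 0.023598
z-statistic: z = (p̂ - p₀)/SE = (0.639 - 0.6)/0.023598 = 1.6527
Critical value: z_0.025 = ±1.960
p-value = 0.0984
Decision: fail to reject H₀ at α = 0.05

Answer: z = 1.6527, fail to reject H₀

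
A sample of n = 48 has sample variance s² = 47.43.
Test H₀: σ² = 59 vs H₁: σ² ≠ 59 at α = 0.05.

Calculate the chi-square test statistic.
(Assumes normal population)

Answer: χ² = 37.7832, fail to reject H₀

Derivation:
df = n - 1 = 47
χ² = (n-1)s²/σ₀² = 47×47.43/59 = 37.7832
Critical values: χ²_{0.975,47} = 29.956, χ²_{0.025,47} = 67.821
Rejection region: χ² < 29.956 or χ² > 67.821
Decision: fail to reject H₀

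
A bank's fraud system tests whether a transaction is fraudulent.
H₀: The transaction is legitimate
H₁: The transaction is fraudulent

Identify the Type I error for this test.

Type I error: rejecting H₀ when it is actually true (false positive).
Type II error: failing to reject H₀ when H₁ is actually true (false negative).

Answer: Blocking a legitimate transaction as fraud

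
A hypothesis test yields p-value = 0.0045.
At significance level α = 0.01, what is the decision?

Compare p-value to α:
0.0045 < 0.01
Decision: reject H₀

Answer: reject H₀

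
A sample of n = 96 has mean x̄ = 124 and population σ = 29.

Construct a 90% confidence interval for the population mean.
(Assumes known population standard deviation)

Answer: (119.1311, 128.8689)

Derivation:
Confidence level: 90%, α = 0.1
z_0.05 = 1.645
SE = σ/√n = 29/√96 = 2.9598
Margin of error = 1.645 × 2.9598 = 4.8689
CI: x̄ ± margin = 124 ± 4.8689
CI: (119.1311, 128.8689)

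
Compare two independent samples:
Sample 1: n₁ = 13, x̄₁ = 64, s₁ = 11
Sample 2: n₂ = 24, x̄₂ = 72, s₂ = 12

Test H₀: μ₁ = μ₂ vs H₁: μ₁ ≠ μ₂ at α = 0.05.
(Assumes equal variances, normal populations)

Pooled variance: s²_p = [12×11² + 23×12²]/(35) = 136.1143
s_p = 11.6668
SE = s_p×√(1/n₁ + 1/n₂) = 11.6668×√(1/13 + 1/24) = 4.0177
t = (x̄₁ - x̄₂)/SE = (64 - 72)/4.0177 = -1.9912
df = 35, t-critical = ±2.030
Decision: fail to reject H₀

Answer: t = -1.9912, fail to reject H₀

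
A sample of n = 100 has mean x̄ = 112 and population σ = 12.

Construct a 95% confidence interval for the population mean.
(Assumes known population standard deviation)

Confidence level: 95%, α = 0.05
z_0.025 = 1.960
SE = σ/√n = 12/√100 = 1.2000
Margin of error = 1.960 × 1.2000 = 2.3520
CI: x̄ ± margin = 112 ± 2.3520
CI: (109.6480, 114.3520)

Answer: (109.6480, 114.3520)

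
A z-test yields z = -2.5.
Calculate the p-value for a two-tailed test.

Answer: p-value ≈ 0.0124

Derivation:
For z = -2.5:
p = 2×P(Z > |-2.5|) = 2×(1 - Φ(2.5)) = 0.0124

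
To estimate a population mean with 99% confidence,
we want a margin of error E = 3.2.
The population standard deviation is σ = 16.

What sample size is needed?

Answer: n = 166

Derivation:
z_0.005 = 2.576
n = (z×σ/E)² = (2.576×16/3.2)²
n = 165.8944
Round up: n = 166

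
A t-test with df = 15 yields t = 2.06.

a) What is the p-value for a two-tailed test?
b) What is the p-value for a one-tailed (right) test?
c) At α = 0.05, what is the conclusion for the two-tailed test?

Using t-distribution with df = 15:
a) Two-tailed: p = 2×P(T > 2.06) = 0.0572
b) One-tailed: p = P(T > 2.06) = 0.0286
c) 0.0572 ≥ 0.05, fail to reject H₀

Answer: a) 0.0572, b) 0.0286, c) fail to reject H₀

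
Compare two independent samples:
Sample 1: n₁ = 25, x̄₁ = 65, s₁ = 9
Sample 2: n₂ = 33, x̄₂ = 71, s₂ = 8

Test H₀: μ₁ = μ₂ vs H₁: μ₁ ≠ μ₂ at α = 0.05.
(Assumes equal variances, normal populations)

Pooled variance: s²_p = [24×9² + 32×8²]/(56) = 71.2857
s_p = 8.4431
SE = s_p×√(1/n₁ + 1/n₂) = 8.4431×√(1/25 + 1/33) = 2.2387
t = (x̄₁ - x̄₂)/SE = (65 - 71)/2.2387 = -2.6801
df = 56, t-critical = ±2.003
Decision: reject H₀

Answer: t = -2.6801, reject H₀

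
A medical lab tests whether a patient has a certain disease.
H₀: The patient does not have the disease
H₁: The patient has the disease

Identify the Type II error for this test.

Answer: Failing to diagnose a patient who actually has the disease (false negative)

Derivation:
Type I error: rejecting H₀ when it is actually true (false positive).
Type II error: failing to reject H₀ when H₁ is actually true (false negative).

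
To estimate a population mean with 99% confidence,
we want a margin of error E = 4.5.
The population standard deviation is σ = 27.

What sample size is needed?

Answer: n = 239

Derivation:
z_0.005 = 2.576
n = (z×σ/E)² = (2.576×27/4.5)²
n = 238.8879
Round up: n = 239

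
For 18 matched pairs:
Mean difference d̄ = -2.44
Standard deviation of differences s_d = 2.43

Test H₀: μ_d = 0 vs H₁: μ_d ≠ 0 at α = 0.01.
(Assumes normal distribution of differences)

df = n - 1 = 17
SE = s_d/√n = 2.43/√18 = 0.5728
t = d̄/SE = -2.44/0.5728 = -4.2598
Critical value: t_{0.005,17} = ±2.898
p-value ≈ 0.0005
Decision: reject H₀

Answer: t = -4.2598, reject H₀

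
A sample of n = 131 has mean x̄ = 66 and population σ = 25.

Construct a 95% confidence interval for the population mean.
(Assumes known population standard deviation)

Confidence level: 95%, α = 0.05
z_0.025 = 1.960
SE = σ/√n = 25/√131 = 2.1843
Margin of error = 1.960 × 2.1843 = 4.2812
CI: x̄ ± margin = 66 ± 4.2812
CI: (61.7188, 70.2812)

Answer: (61.7188, 70.2812)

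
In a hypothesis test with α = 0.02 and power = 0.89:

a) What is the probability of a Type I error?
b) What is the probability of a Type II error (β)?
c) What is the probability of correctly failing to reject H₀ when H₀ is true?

Answer: a) 0.02, b) 0.11, c) 0.98

Derivation:
a) Type I error probability = α = 0.02
b) Power = P(reject H₀ | H₁ true) = 1 - β = 0.89, so Type II error probability = β = 1 - Power = 0.11
c) P(fail to reject H₀ | H₀ true) = 1 - α = 0.98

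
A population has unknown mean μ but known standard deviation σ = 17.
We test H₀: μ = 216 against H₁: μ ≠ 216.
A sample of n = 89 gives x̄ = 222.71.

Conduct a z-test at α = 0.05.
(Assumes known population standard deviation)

Standard error: SE = σ/√n = 17/√89 = 1.8020
z-statistic: z = (x̄ - μ₀)/SE = (222.71 - 216)/1.8020 = 3.7236
Critical value: ±1.960
p-value = 0.0002
Decision: reject H₀

Answer: z = 3.7236, reject H₀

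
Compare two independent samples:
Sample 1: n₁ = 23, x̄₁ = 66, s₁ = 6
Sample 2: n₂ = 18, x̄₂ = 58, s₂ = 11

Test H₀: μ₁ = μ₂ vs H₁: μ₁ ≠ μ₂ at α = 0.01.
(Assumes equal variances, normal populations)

Pooled variance: s²_p = [22×6² + 17×11²]/(39) = 73.0513
s_p = 8.5470
SE = s_p×√(1/n₁ + 1/n₂) = 8.5470×√(1/23 + 1/18) = 2.6897
t = (x̄₁ - x̄₂)/SE = (66 - 58)/2.6897 = 2.9743
df = 39, t-critical = ±2.708
Decision: reject H₀

Answer: t = 2.9743, reject H₀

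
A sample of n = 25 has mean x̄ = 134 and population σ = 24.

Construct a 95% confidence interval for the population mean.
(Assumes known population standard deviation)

Confidence level: 95%, α = 0.05
z_0.025 = 1.960
SE = σ/√n = 24/√25 = 4.8000
Margin of error = 1.960 × 4.8000 = 9.4080
CI: x̄ ± margin = 134 ± 9.4080
CI: (124.5920, 143.4080)

Answer: (124.5920, 143.4080)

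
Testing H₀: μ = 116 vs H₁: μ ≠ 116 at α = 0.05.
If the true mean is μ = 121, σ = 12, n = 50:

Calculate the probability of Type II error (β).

SE = σ/√n = 12/√50 = 1.6971
Critical values: μ₀ ± z_0.025×SE = 116 ± 1.960×1.6971
Acceptance region: (112.6737, 119.3263)
Under H₁ (μ = 121): z_high = (119.3263 - 121)/1.6971 = -0.9862, z_low = (112.6737 - 121)/1.6971 = -4.9062
β = P(not reject | H₁) = Φ(-0.9862) - Φ(-4.9062) ≈ 0.1620

Answer: β ≈ 0.1620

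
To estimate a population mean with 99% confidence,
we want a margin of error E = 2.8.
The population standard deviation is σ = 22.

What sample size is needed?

z_0.005 = 2.576
n = (z×σ/E)² = (2.576×22/2.8)²
n = 409.6576
Round up: n = 410

Answer: n = 410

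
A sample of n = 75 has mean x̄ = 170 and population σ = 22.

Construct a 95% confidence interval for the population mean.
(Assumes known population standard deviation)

Confidence level: 95%, α = 0.05
z_0.025 = 1.960
SE = σ/√n = 22/√75 = 2.5403
Margin of error = 1.960 × 2.5403 = 4.9790
CI: x̄ ± margin = 170 ± 4.9790
CI: (165.0210, 174.9790)

Answer: (165.0210, 174.9790)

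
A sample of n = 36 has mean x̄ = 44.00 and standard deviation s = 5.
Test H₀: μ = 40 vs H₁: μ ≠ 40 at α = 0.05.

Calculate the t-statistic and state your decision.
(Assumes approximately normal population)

Answer: t = 4.8002, reject H₀

Derivation:
df = n - 1 = 35
SE = s/√n = 5/√36 = 0.8333
t = (x̄ - μ₀)/SE = (44.00 - 40)/0.8333 = 4.8002
Critical value: t_{0.025,35} = ±2.030
p-value < 0.0001
Decision: reject H₀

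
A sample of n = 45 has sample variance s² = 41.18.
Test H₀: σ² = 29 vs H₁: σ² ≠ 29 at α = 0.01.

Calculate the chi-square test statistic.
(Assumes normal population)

df = n - 1 = 44
χ² = (n-1)s²/σ₀² = 44×41.18/29 = 62.4800
Critical values: χ²_{0.995,44} = 23.584, χ²_{0.005,44} = 71.893
Rejection region: χ² < 23.584 or χ² > 71.893
Decision: fail to reject H₀

Answer: χ² = 62.4800, fail to reject H₀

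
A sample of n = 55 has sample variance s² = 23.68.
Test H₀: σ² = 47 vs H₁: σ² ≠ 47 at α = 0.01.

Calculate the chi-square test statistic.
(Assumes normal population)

Answer: χ² = 27.2068, reject H₀

Derivation:
df = n - 1 = 54
χ² = (n-1)s²/σ₀² = 54×23.68/47 = 27.2068
Critical values: χ²_{0.995,54} = 30.981, χ²_{0.005,54} = 84.502
Rejection region: χ² < 30.981 or χ² > 84.502
Decision: reject H₀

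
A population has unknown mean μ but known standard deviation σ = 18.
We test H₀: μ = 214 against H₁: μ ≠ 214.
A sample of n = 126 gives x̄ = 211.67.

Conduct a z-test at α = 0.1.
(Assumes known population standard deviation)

Standard error: SE = σ/√n = 18/√126 = 1.6036
z-statistic: z = (x̄ - μ₀)/SE = (211.67 - 214)/1.6036 = -1.4530
Critical value: ±1.645
p-value = 0.1462
Decision: fail to reject H₀

Answer: z = -1.4530, fail to reject H₀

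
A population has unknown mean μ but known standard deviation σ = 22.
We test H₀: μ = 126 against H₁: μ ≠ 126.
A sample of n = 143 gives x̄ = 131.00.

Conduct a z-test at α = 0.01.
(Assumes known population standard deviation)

Standard error: SE = σ/√n = 22/√143 = 1.8397
z-statistic: z = (x̄ - μ₀)/SE = (131.00 - 126)/1.8397 = 2.7178
Critical value: ±2.576
p-value = 0.0066
Decision: reject H₀

Answer: z = 2.7178, reject H₀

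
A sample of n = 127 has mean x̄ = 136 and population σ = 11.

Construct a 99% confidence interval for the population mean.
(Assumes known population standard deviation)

Confidence level: 99%, α = 0.01
z_0.005 = 2.576
SE = σ/√n = 11/√127 = 0.9761
Margin of error = 2.576 × 0.9761 = 2.5144
CI: x̄ ± margin = 136 ± 2.5144
CI: (133.4856, 138.5144)

Answer: (133.4856, 138.5144)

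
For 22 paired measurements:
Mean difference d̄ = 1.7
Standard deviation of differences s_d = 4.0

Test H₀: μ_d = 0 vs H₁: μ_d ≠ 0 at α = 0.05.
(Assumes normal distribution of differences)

df = n - 1 = 21
SE = s_d/√n = 4.0/√22 = 0.8528
t = d̄/SE = 1.7/0.8528 = 1.9934
Critical value: t_{0.025,21} = ±2.080
p-value ≈ 0.0594
Decision: fail to reject H₀

Answer: t = 1.9934, fail to reject H₀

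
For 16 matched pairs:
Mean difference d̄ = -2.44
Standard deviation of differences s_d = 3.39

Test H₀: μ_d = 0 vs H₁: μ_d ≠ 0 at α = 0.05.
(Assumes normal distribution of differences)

Answer: t = -2.8791, reject H₀

Derivation:
df = n - 1 = 15
SE = s_d/√n = 3.39/√16 = 0.8475
t = d̄/SE = -2.44/0.8475 = -2.8791
Critical value: t_{0.025,15} = ±2.131
p-value ≈ 0.0115
Decision: reject H₀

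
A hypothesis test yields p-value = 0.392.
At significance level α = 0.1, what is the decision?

Compare p-value to α:
0.392 ≥ 0.1
Decision: fail to reject H₀

Answer: fail to reject H₀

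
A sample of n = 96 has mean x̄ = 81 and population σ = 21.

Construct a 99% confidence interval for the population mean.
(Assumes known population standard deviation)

Answer: (75.4789, 86.5211)

Derivation:
Confidence level: 99%, α = 0.01
z_0.005 = 2.576
SE = σ/√n = 21/√96 = 2.1433
Margin of error = 2.576 × 2.1433 = 5.5211
CI: x̄ ± margin = 81 ± 5.5211
CI: (75.4789, 86.5211)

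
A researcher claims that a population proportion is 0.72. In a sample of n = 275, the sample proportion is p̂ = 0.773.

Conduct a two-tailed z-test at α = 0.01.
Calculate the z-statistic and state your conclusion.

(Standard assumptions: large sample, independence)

Answer: z = 1.9575, fail to reject H₀

Derivation:
H₀: p = 0.72, H₁: p ≠ 0.72
Standard error: SE = √(p₀(1-p₀)/n) = √(0.72×0.28/275) = 0.027076
z-statistic: z = (p̂ - p₀)/SE = (0.773 - 0.72)/0.027076 = 1.9575
Critical value: z_0.005 = ±2.576
p-value = 0.0503
Decision: fail to reject H₀ at α = 0.01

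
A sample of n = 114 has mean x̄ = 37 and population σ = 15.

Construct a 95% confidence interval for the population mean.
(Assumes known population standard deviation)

Answer: (34.2464, 39.7536)

Derivation:
Confidence level: 95%, α = 0.05
z_0.025 = 1.960
SE = σ/√n = 15/√114 = 1.4049
Margin of error = 1.960 × 1.4049 = 2.7536
CI: x̄ ± margin = 37 ± 2.7536
CI: (34.2464, 39.7536)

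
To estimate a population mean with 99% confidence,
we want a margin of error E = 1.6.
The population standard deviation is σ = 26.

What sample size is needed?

z_0.005 = 2.576
n = (z×σ/E)² = (2.576×26/1.6)²
n = 1752.2596
Round up: n = 1753

Answer: n = 1753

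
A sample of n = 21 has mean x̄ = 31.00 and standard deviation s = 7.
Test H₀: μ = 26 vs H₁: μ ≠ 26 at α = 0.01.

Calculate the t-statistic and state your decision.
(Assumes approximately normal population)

df = n - 1 = 20
SE = s/√n = 7/√21 = 1.5275
t = (x̄ - μ₀)/SE = (31.00 - 26)/1.5275 = 3.2733
Critical value: t_{0.005,20} = ±2.845
p-value ≈ 0.0038
Decision: reject H₀

Answer: t = 3.2733, reject H₀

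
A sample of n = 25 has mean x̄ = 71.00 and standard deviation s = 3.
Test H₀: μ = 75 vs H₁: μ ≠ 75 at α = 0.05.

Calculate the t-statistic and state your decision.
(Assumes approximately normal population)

Answer: t = -6.6667, reject H₀

Derivation:
df = n - 1 = 24
SE = s/√n = 3/√25 = 0.6000
t = (x̄ - μ₀)/SE = (71.00 - 75)/0.6000 = -6.6667
Critical value: t_{0.025,24} = ±2.064
p-value < 0.0001
Decision: reject H₀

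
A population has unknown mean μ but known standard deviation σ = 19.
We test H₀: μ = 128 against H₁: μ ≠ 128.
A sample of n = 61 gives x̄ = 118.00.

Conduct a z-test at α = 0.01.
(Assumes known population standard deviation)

Standard error: SE = σ/√n = 19/√61 = 2.4327
z-statistic: z = (x̄ - μ₀)/SE = (118.00 - 128)/2.4327 = -4.1107
Critical value: ±2.576
p-value < 0.0001
Decision: reject H₀

Answer: z = -4.1107, reject H₀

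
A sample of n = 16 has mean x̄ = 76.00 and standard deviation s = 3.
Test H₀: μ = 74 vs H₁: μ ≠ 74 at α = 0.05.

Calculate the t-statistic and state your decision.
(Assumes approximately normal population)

df = n - 1 = 15
SE = s/√n = 3/√16 = 0.7500
t = (x̄ - μ₀)/SE = (76.00 - 74)/0.7500 = 2.6667
Critical value: t_{0.025,15} = ±2.131
p-value ≈ 0.0176
Decision: reject H₀

Answer: t = 2.6667, reject H₀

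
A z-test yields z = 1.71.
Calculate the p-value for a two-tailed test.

Answer: p-value ≈ 0.0873

Derivation:
For z = 1.71:
p = 2×P(Z > |1.71|) = 2×(1 - Φ(1.71)) = 0.0873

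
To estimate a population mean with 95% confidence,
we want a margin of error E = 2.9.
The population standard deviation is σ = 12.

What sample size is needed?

z_0.025 = 1.960
n = (z×σ/E)² = (1.960×12/2.9)²
n = 65.7777
Round up: n = 66

Answer: n = 66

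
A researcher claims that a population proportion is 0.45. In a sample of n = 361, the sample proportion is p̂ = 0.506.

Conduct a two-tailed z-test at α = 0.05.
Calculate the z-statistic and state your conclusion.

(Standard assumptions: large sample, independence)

Answer: z = 2.1387, reject H₀

Derivation:
H₀: p = 0.45, H₁: p ≠ 0.45
Standard error: SE = √(p₀(1-p₀)/n) = √(0.45×0.55/361) = 0.026184
z-statistic: z = (p̂ - p₀)/SE = (0.506 - 0.45)/0.026184 = 2.1387
Critical value: z_0.025 = ±1.960
p-value = 0.0325
Decision: reject H₀ at α = 0.05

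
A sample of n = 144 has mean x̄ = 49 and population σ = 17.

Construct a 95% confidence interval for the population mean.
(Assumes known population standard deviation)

Answer: (46.2233, 51.7767)

Derivation:
Confidence level: 95%, α = 0.05
z_0.025 = 1.960
SE = σ/√n = 17/√144 = 1.4167
Margin of error = 1.960 × 1.4167 = 2.7767
CI: x̄ ± margin = 49 ± 2.7767
CI: (46.2233, 51.7767)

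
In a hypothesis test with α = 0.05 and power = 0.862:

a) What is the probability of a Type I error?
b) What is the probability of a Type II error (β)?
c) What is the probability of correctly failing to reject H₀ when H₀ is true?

a) Type I error probability = α = 0.05
b) Power = P(reject H₀ | H₁ true) = 1 - β = 0.862, so Type II error probability = β = 1 - Power = 0.138
c) P(fail to reject H₀ | H₀ true) = 1 - α = 0.95

Answer: a) 0.05, b) 0.138, c) 0.95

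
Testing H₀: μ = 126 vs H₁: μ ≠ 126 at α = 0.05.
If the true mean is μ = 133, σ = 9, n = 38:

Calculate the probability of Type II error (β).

SE = σ/√n = 9/√38 = 1.4600
Critical values: μ₀ ± z_0.025×SE = 126 ± 1.960×1.4600
Acceptance region: (123.1384, 128.8616)
Under H₁ (μ = 133): z_high = (128.8616 - 133)/1.4600 = -2.8345, z_low = (123.1384 - 133)/1.4600 = -6.7545
β = P(not reject | H₁) = Φ(-2.8345) - Φ(-6.7545) ≈ 0.0023

Answer: β ≈ 0.0023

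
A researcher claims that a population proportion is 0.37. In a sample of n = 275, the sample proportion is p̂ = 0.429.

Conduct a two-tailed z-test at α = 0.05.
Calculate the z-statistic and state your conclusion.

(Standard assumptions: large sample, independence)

Answer: z = 2.0265, reject H₀

Derivation:
H₀: p = 0.37, H₁: p ≠ 0.37
Standard error: SE = √(p₀(1-p₀)/n) = √(0.37×0.63/275) = 0.029114
z-statistic: z = (p̂ - p₀)/SE = (0.429 - 0.37)/0.029114 = 2.0265
Critical value: z_0.025 = ±1.960
p-value = 0.0427
Decision: reject H₀ at α = 0.05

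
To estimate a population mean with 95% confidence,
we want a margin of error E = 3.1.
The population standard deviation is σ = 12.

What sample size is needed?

Answer: n = 58

Derivation:
z_0.025 = 1.960
n = (z×σ/E)² = (1.960×12/3.1)²
n = 57.5640
Round up: n = 58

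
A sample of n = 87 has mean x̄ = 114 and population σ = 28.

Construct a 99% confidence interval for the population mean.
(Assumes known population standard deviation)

Answer: (106.2671, 121.7329)

Derivation:
Confidence level: 99%, α = 0.01
z_0.005 = 2.576
SE = σ/√n = 28/√87 = 3.0019
Margin of error = 2.576 × 3.0019 = 7.7329
CI: x̄ ± margin = 114 ± 7.7329
CI: (106.2671, 121.7329)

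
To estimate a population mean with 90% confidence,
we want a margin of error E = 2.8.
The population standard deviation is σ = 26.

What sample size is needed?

Answer: n = 234

Derivation:
z_0.05 = 1.645
n = (z×σ/E)² = (1.645×26/2.8)²
n = 233.3256
Round up: n = 234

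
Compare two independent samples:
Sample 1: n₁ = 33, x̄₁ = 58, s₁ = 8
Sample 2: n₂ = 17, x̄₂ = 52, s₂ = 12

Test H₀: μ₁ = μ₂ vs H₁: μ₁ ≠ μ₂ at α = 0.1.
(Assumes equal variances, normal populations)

Pooled variance: s²_p = [32×8² + 16×12²]/(48) = 90.6667
s_p = 9.5219
SE = s_p×√(1/n₁ + 1/n₂) = 9.5219×√(1/33 + 1/17) = 2.8427
t = (x̄₁ - x̄₂)/SE = (58 - 52)/2.8427 = 2.1107
df = 48, t-critical = ±1.677
Decision: reject H₀

Answer: t = 2.1107, reject H₀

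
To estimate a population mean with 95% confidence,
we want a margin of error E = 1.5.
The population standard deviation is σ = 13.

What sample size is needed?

Answer: n = 289

Derivation:
z_0.025 = 1.960
n = (z×σ/E)² = (1.960×13/1.5)²
n = 288.5468
Round up: n = 289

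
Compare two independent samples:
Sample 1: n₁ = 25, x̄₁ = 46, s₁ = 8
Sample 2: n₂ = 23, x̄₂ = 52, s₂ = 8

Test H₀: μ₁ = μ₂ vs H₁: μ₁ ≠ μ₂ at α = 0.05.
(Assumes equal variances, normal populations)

Answer: t = -2.5958, reject H₀

Derivation:
Pooled variance: s²_p = [24×8² + 22×8²]/(46) = 64.0000
s_p = 8.0000
SE = s_p×√(1/n₁ + 1/n₂) = 8.0000×√(1/25 + 1/23) = 2.3114
t = (x̄₁ - x̄₂)/SE = (46 - 52)/2.3114 = -2.5958
df = 46, t-critical = ±2.013
Decision: reject H₀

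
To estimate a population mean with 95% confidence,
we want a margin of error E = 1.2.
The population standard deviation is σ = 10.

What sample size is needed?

Answer: n = 267

Derivation:
z_0.025 = 1.960
n = (z×σ/E)² = (1.960×10/1.2)²
n = 266.7778
Round up: n = 267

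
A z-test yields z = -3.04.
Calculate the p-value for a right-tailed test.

Answer: p-value ≈ 0.9988

Derivation:
For z = -3.04:
p = P(Z > -3.04) = 1 - Φ(-3.04) = 0.9988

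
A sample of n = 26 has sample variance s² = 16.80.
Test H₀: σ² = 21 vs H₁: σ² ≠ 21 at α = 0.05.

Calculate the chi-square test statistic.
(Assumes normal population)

Answer: χ² = 20.0000, fail to reject H₀

Derivation:
df = n - 1 = 25
χ² = (n-1)s²/σ₀² = 25×16.80/21 = 20.0000
Critical values: χ²_{0.975,25} = 13.120, χ²_{0.025,25} = 40.646
Rejection region: χ² < 13.120 or χ² > 40.646
Decision: fail to reject H₀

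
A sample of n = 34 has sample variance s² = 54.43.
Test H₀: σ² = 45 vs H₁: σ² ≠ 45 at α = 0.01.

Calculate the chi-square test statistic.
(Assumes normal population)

Answer: χ² = 39.9153, fail to reject H₀

Derivation:
df = n - 1 = 33
χ² = (n-1)s²/σ₀² = 33×54.43/45 = 39.9153
Critical values: χ²_{0.995,33} = 15.815, χ²_{0.005,33} = 57.648
Rejection region: χ² < 15.815 or χ² > 57.648
Decision: fail to reject H₀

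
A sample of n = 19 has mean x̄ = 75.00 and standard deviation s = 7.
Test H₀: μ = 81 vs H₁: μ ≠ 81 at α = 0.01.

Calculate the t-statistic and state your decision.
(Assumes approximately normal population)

df = n - 1 = 18
SE = s/√n = 7/√19 = 1.6059
t = (x̄ - μ₀)/SE = (75.00 - 81)/1.6059 = -3.7362
Critical value: t_{0.005,18} = ±2.878
p-value ≈ 0.0015
Decision: reject H₀

Answer: t = -3.7362, reject H₀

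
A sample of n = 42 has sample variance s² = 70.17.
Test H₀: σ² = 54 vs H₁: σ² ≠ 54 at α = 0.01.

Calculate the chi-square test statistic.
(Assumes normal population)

df = n - 1 = 41
χ² = (n-1)s²/σ₀² = 41×70.17/54 = 53.2772
Critical values: χ²_{0.995,41} = 21.421, χ²_{0.005,41} = 68.053
Rejection region: χ² < 21.421 or χ² > 68.053
Decision: fail to reject H₀

Answer: χ² = 53.2772, fail to reject H₀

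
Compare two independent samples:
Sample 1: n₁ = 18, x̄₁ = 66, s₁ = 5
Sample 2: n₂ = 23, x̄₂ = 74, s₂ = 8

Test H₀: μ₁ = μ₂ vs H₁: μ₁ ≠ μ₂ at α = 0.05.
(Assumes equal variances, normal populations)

Answer: t = -3.7080, reject H₀

Derivation:
Pooled variance: s²_p = [17×5² + 22×8²]/(39) = 47.0000
s_p = 6.8557
SE = s_p×√(1/n₁ + 1/n₂) = 6.8557×√(1/18 + 1/23) = 2.1575
t = (x̄₁ - x̄₂)/SE = (66 - 74)/2.1575 = -3.7080
df = 39, t-critical = ±2.023
Decision: reject H₀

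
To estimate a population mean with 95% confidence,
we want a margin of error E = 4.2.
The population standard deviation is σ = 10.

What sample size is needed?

Answer: n = 22

Derivation:
z_0.025 = 1.960
n = (z×σ/E)² = (1.960×10/4.2)²
n = 21.7778
Round up: n = 22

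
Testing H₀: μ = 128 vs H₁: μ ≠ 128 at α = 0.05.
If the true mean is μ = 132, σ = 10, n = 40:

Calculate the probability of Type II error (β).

SE = σ/√n = 10/√40 = 1.5811
Critical values: μ₀ ± z_0.025×SE = 128 ± 1.960×1.5811
Acceptance region: (124.9010, 131.0990)
Under H₁ (μ = 132): z_high = (131.0990 - 132)/1.5811 = -0.5699, z_low = (124.9010 - 132)/1.5811 = -4.4899
β = P(not reject | H₁) = Φ(-0.5699) - Φ(-4.4899) ≈ 0.2844

Answer: β ≈ 0.2844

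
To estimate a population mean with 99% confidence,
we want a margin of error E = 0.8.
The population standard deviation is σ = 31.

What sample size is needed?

z_0.005 = 2.576
n = (z×σ/E)² = (2.576×31/0.8)²
n = 9964.0324
Round up: n = 9965

Answer: n = 9965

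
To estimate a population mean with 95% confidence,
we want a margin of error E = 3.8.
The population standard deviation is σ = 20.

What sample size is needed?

Answer: n = 107

Derivation:
z_0.025 = 1.960
n = (z×σ/E)² = (1.960×20/3.8)²
n = 106.4155
Round up: n = 107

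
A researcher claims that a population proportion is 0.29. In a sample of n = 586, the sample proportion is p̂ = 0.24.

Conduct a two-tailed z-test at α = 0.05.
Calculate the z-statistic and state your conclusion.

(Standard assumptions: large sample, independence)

H₀: p = 0.29, H₁: p ≠ 0.29
Standard error: SE = √(p₀(1-p₀)/n) = √(0.29×0.71/586) = 0.018745
z-statistic: z = (p̂ - p₀)/SE = (0.24 - 0.29)/0.018745 = -2.6674
Critical value: z_0.025 = ±1.960
p-value = 0.0076
Decision: reject H₀ at α = 0.05

Answer: z = -2.6674, reject H₀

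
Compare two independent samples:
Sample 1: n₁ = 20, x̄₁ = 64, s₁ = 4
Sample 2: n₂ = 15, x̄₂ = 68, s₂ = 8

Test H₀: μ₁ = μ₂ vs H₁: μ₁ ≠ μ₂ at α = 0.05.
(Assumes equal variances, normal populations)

Answer: t = -1.9420, fail to reject H₀

Derivation:
Pooled variance: s²_p = [19×4² + 14×8²]/(33) = 36.3636
s_p = 6.0302
SE = s_p×√(1/n₁ + 1/n₂) = 6.0302×√(1/20 + 1/15) = 2.0597
t = (x̄₁ - x̄₂)/SE = (64 - 68)/2.0597 = -1.9420
df = 33, t-critical = ±2.035
Decision: fail to reject H₀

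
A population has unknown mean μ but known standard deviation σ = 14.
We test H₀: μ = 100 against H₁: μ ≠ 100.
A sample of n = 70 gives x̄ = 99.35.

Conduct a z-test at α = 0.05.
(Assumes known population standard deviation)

Standard error: SE = σ/√n = 14/√70 = 1.6733
z-statistic: z = (x̄ - μ₀)/SE = (99.35 - 100)/1.6733 = -0.3885
Critical value: ±1.960
p-value = 0.6976
Decision: fail to reject H₀

Answer: z = -0.3885, fail to reject H₀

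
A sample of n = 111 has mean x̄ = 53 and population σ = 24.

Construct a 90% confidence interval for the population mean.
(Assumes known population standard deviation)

Confidence level: 90%, α = 0.1
z_0.05 = 1.645
SE = σ/√n = 24/√111 = 2.2780
Margin of error = 1.645 × 2.2780 = 3.7473
CI: x̄ ± margin = 53 ± 3.7473
CI: (49.2527, 56.7473)

Answer: (49.2527, 56.7473)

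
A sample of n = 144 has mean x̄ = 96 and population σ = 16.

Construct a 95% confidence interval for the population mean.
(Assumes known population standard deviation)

Confidence level: 95%, α = 0.05
z_0.025 = 1.960
SE = σ/√n = 16/√144 = 1.3333
Margin of error = 1.960 × 1.3333 = 2.6133
CI: x̄ ± margin = 96 ± 2.6133
CI: (93.3867, 98.6133)

Answer: (93.3867, 98.6133)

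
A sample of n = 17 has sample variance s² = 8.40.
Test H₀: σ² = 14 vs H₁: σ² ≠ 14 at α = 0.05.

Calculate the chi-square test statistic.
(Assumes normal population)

df = n - 1 = 16
χ² = (n-1)s²/σ₀² = 16×8.40/14 = 9.6000
Critical values: χ²_{0.975,16} = 6.908, χ²_{0.025,16} = 28.845
Rejection region: χ² < 6.908 or χ² > 28.845
Decision: fail to reject H₀

Answer: χ² = 9.6000, fail to reject H₀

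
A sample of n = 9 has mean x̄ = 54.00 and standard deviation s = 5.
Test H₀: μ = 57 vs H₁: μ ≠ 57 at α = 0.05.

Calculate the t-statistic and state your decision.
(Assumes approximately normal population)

df = n - 1 = 8
SE = s/√n = 5/√9 = 1.6667
t = (x̄ - μ₀)/SE = (54.00 - 57)/1.6667 = -1.8000
Critical value: t_{0.025,8} = ±2.306
p-value ≈ 0.1096
Decision: fail to reject H₀

Answer: t = -1.8000, fail to reject H₀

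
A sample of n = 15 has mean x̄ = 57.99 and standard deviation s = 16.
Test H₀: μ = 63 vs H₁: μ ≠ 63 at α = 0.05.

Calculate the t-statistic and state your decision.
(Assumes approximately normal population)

Answer: t = -1.2127, fail to reject H₀

Derivation:
df = n - 1 = 14
SE = s/√n = 16/√15 = 4.1312
t = (x̄ - μ₀)/SE = (57.99 - 63)/4.1312 = -1.2127
Critical value: t_{0.025,14} = ±2.145
p-value ≈ 0.2453
Decision: fail to reject H₀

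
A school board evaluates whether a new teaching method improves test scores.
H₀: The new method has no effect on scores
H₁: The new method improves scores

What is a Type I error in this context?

Answer: Concluding the new method improves scores when it actually doesn't

Derivation:
A Type I error (probability α) occurs when we reject a true H₀.
A Type II error (probability β) occurs when we fail to reject a false H₀.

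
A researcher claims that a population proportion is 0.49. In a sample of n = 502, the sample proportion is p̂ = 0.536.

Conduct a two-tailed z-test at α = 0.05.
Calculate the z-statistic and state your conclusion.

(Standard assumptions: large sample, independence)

Answer: z = 2.0617, reject H₀

Derivation:
H₀: p = 0.49, H₁: p ≠ 0.49
Standard error: SE = √(p₀(1-p₀)/n) = √(0.49×0.51/502) = 0.022312
z-statistic: z = (p̂ - p₀)/SE = (0.536 - 0.49)/0.022312 = 2.0617
Critical value: z_0.025 = ±1.960
p-value = 0.0392
Decision: reject H₀ at α = 0.05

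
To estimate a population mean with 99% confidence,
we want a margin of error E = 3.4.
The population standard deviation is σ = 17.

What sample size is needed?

z_0.005 = 2.576
n = (z×σ/E)² = (2.576×17/3.4)²
n = 165.8944
Round up: n = 166

Answer: n = 166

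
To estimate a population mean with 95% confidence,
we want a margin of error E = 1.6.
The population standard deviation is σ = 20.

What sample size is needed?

Answer: n = 601

Derivation:
z_0.025 = 1.960
n = (z×σ/E)² = (1.960×20/1.6)²
n = 600.2500
Round up: n = 601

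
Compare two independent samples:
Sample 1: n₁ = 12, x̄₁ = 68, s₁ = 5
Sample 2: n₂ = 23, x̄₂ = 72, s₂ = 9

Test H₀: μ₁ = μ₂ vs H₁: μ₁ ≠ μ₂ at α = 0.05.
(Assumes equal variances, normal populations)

Pooled variance: s²_p = [11×5² + 22×9²]/(33) = 62.3333
s_p = 7.8951
SE = s_p×√(1/n₁ + 1/n₂) = 7.8951×√(1/12 + 1/23) = 2.8115
t = (x̄₁ - x̄₂)/SE = (68 - 72)/2.8115 = -1.4227
df = 33, t-critical = ±2.035
Decision: fail to reject H₀

Answer: t = -1.4227, fail to reject H₀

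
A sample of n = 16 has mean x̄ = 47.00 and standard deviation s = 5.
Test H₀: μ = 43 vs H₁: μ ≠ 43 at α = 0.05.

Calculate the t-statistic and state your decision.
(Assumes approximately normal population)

df = n - 1 = 15
SE = s/√n = 5/√16 = 1.2500
t = (x̄ - μ₀)/SE = (47.00 - 43)/1.2500 = 3.2000
Critical value: t_{0.025,15} = ±2.131
p-value ≈ 0.0060
Decision: reject H₀

Answer: t = 3.2000, reject H₀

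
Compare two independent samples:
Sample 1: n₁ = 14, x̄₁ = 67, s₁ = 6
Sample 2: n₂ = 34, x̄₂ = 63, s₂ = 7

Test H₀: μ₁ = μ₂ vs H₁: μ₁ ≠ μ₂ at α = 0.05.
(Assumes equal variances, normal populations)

Answer: t = 1.8710, fail to reject H₀

Derivation:
Pooled variance: s²_p = [13×6² + 33×7²]/(46) = 45.3261
s_p = 6.7325
SE = s_p×√(1/n₁ + 1/n₂) = 6.7325×√(1/14 + 1/34) = 2.1379
t = (x̄₁ - x̄₂)/SE = (67 - 63)/2.1379 = 1.8710
df = 46, t-critical = ±2.013
Decision: fail to reject H₀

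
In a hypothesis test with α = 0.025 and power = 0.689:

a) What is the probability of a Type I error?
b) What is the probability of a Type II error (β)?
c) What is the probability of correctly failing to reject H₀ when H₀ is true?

Answer: a) 0.025, b) 0.311, c) 0.975

Derivation:
a) Type I error probability = α = 0.025
b) Power = P(reject H₀ | H₁ true) = 1 - β = 0.689, so Type II error probability = β = 1 - Power = 0.311
c) P(fail to reject H₀ | H₀ true) = 1 - α = 0.975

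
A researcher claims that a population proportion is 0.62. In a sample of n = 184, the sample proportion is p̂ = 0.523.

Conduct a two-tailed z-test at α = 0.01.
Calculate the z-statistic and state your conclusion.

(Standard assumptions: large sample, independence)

H₀: p = 0.62, H₁: p ≠ 0.62
Standard error: SE = √(p₀(1-p₀)/n) = √(0.62×0.38/184) = 0.035783
z-statistic: z = (p̂ - p₀)/SE = (0.523 - 0.62)/0.035783 = -2.7108
Critical value: z_0.005 = ±2.576
p-value = 0.0067
Decision: reject H₀ at α = 0.01

Answer: z = -2.7108, reject H₀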